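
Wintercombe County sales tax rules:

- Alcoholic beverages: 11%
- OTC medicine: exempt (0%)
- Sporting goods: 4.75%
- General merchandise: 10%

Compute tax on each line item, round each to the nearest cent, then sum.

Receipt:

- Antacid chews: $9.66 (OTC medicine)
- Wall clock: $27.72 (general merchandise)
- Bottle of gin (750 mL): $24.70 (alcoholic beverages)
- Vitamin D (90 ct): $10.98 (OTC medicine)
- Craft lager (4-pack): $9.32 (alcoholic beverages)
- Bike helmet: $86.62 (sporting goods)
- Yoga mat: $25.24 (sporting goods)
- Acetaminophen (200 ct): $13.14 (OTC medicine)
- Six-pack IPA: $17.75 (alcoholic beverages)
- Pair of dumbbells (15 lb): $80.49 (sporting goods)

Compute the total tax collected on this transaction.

$17.60

Antacid chews $9.66: OTC medicine → 0% → $0.00
Wall clock $27.72: general merchandise → 10% → $2.77
Bottle of gin (750 mL) $24.70: alcoholic beverages → 11% → $2.72
Vitamin D (90 ct) $10.98: OTC medicine → 0% → $0.00
Craft lager (4-pack) $9.32: alcoholic beverages → 11% → $1.03
Bike helmet $86.62: sporting goods → 4.75% → $4.11
Yoga mat $25.24: sporting goods → 4.75% → $1.20
Acetaminophen (200 ct) $13.14: OTC medicine → 0% → $0.00
Six-pack IPA $17.75: alcoholic beverages → 11% → $1.95
Pair of dumbbells (15 lb) $80.49: sporting goods → 4.75% → $3.82
Total tax = $2.77 + $2.72 + $1.03 + $4.11 + $1.20 + $1.95 + $3.82 = $17.60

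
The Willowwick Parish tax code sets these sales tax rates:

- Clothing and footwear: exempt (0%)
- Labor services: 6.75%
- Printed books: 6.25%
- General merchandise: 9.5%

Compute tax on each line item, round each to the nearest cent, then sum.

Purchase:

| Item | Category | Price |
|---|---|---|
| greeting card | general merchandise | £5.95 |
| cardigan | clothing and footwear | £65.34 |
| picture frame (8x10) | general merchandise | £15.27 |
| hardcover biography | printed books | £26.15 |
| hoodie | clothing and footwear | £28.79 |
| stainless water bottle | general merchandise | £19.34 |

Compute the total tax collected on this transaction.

£5.49

Greeting card £5.95: general merchandise → 9.5% → £0.57
Cardigan £65.34: clothing and footwear → 0% → £0.00
Picture frame (8x10) £15.27: general merchandise → 9.5% → £1.45
Hardcover biography £26.15: printed books → 6.25% → £1.63
Hoodie £28.79: clothing and footwear → 0% → £0.00
Stainless water bottle £19.34: general merchandise → 9.5% → £1.84
Total tax = £0.57 + £1.45 + £1.63 + £1.84 = £5.49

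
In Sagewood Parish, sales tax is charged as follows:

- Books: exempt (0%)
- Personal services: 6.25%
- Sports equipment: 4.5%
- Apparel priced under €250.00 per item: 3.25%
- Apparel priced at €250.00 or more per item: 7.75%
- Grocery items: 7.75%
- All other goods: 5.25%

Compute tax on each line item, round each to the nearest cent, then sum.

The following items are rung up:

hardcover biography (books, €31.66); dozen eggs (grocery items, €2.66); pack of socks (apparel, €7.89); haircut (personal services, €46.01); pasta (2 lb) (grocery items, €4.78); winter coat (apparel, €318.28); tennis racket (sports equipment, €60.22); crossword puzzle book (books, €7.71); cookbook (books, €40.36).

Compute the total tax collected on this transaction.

Hardcover biography €31.66: books → 0% → €0.00
Dozen eggs €2.66: grocery items → 7.75% → €0.21
Pack of socks €7.89: apparel, under €250.00 → 3.25% → €0.26
Haircut €46.01: personal services → 6.25% → €2.88
Pasta (2 lb) €4.78: grocery items → 7.75% → €0.37
Winter coat €318.28: apparel, €250.00 or more → 7.75% → €24.67
Tennis racket €60.22: sports equipment → 4.5% → €2.71
Crossword puzzle book €7.71: books → 0% → €0.00
Cookbook €40.36: books → 0% → €0.00
Total tax = €0.21 + €0.26 + €2.88 + €0.37 + €24.67 + €2.71 = €31.10

€31.10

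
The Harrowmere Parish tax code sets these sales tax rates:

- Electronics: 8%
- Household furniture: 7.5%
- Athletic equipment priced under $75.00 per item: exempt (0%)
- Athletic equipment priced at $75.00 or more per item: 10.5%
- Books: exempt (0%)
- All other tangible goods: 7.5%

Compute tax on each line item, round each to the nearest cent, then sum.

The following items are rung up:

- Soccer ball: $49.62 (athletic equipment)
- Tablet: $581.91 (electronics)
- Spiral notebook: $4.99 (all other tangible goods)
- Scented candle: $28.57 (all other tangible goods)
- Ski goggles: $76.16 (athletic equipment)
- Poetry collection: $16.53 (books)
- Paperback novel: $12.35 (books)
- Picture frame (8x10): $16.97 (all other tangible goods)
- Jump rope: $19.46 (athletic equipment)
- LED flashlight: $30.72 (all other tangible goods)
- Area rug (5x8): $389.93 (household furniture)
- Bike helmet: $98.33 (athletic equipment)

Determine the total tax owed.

Soccer ball $49.62: athletic equipment, under $75.00 → 0% → $0.00
Tablet $581.91: electronics → 8% → $46.55
Spiral notebook $4.99: all other tangible goods → 7.5% → $0.37
Scented candle $28.57: all other tangible goods → 7.5% → $2.14
Ski goggles $76.16: athletic equipment, $75.00 or more → 10.5% → $8.00
Poetry collection $16.53: books → 0% → $0.00
Paperback novel $12.35: books → 0% → $0.00
Picture frame (8x10) $16.97: all other tangible goods → 7.5% → $1.27
Jump rope $19.46: athletic equipment, under $75.00 → 0% → $0.00
LED flashlight $30.72: all other tangible goods → 7.5% → $2.30
Area rug (5x8) $389.93: household furniture → 7.5% → $29.24
Bike helmet $98.33: athletic equipment, $75.00 or more → 10.5% → $10.32
Total tax = $46.55 + $0.37 + $2.14 + $8.00 + $1.27 + $2.30 + $29.24 + $10.32 = $100.19

$100.19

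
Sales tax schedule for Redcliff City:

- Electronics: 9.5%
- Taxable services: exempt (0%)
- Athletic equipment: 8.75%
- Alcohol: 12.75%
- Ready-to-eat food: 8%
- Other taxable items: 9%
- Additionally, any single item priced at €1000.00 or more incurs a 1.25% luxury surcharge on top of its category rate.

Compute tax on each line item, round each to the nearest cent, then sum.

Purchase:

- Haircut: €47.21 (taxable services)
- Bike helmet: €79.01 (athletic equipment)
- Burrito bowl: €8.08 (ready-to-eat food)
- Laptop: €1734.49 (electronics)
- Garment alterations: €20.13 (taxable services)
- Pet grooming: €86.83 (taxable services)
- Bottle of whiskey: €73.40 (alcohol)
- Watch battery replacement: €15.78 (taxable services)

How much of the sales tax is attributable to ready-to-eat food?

Burrito bowl €8.08: ready-to-eat food → 8% → €0.65
Tax on ready-to-eat food = €0.65

€0.65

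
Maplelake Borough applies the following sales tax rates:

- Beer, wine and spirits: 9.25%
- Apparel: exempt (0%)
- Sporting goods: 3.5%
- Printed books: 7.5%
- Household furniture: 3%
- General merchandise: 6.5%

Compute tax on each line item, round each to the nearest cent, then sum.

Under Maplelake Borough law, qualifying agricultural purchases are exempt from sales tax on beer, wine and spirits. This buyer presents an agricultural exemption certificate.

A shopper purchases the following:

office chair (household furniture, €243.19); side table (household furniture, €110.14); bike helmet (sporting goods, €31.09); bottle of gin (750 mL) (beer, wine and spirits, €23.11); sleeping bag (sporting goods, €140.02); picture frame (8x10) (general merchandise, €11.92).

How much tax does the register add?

€17.36

Office chair €243.19: household furniture → 3% → €7.30
Side table €110.14: household furniture → 3% → €3.30
Bike helmet €31.09: sporting goods → 3.5% → €1.09
Bottle of gin (750 mL) €23.11: beer, wine and spirits, buyer-exempt → 0% → €0.00
Sleeping bag €140.02: sporting goods → 3.5% → €4.90
Picture frame (8x10) €11.92: general merchandise → 6.5% → €0.77
Total tax = €7.30 + €3.30 + €1.09 + €4.90 + €0.77 = €17.36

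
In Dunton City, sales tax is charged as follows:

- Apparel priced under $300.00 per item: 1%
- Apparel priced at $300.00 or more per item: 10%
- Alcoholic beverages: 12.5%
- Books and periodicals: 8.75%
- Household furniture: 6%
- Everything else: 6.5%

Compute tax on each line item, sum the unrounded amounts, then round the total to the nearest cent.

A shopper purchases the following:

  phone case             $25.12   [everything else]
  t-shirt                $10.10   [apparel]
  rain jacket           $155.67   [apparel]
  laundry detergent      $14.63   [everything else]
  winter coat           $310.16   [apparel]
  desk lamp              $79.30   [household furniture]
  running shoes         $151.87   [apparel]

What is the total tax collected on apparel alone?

$34.19

T-shirt $10.10: apparel, under $300.00 → 1% → $0.101
Rain jacket $155.67: apparel, under $300.00 → 1% → $1.5567
Winter coat $310.16: apparel, $300.00 or more → 10% → $31.016
Running shoes $151.87: apparel, under $300.00 → 1% → $1.5187
Tax on apparel: unrounded sum = $34.1924 → $34.19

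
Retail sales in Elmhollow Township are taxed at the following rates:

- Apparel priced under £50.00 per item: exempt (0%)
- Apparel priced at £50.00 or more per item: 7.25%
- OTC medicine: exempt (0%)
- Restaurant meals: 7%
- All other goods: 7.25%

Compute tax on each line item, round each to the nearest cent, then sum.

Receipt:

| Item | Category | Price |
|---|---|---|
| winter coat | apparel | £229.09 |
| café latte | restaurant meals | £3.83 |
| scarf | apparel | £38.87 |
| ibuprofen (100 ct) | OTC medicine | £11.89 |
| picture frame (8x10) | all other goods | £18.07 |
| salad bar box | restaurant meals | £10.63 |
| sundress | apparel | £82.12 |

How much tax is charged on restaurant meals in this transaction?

Café latte £3.83: restaurant meals → 7% → £0.27
Salad bar box £10.63: restaurant meals → 7% → £0.74
Tax on restaurant meals = £0.27 + £0.74 = £1.01

£1.01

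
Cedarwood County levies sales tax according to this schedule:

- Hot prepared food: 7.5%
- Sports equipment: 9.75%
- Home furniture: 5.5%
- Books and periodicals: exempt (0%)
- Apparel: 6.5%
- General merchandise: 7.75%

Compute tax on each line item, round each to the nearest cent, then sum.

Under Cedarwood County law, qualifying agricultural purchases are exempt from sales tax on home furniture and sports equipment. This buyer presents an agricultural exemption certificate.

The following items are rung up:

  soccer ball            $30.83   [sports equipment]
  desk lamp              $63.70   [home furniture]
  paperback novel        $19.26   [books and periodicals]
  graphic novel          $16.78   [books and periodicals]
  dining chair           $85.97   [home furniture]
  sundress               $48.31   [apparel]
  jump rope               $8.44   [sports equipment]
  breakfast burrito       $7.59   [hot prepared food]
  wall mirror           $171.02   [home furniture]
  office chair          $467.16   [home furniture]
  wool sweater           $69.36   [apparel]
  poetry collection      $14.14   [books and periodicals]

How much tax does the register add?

Soccer ball $30.83: sports equipment, buyer-exempt → 0% → $0.00
Desk lamp $63.70: home furniture, buyer-exempt → 0% → $0.00
Paperback novel $19.26: books and periodicals → 0% → $0.00
Graphic novel $16.78: books and periodicals → 0% → $0.00
Dining chair $85.97: home furniture, buyer-exempt → 0% → $0.00
Sundress $48.31: apparel → 6.5% → $3.14
Jump rope $8.44: sports equipment, buyer-exempt → 0% → $0.00
Breakfast burrito $7.59: hot prepared food → 7.5% → $0.57
Wall mirror $171.02: home furniture, buyer-exempt → 0% → $0.00
Office chair $467.16: home furniture, buyer-exempt → 0% → $0.00
Wool sweater $69.36: apparel → 6.5% → $4.51
Poetry collection $14.14: books and periodicals → 0% → $0.00
Total tax = $3.14 + $0.57 + $4.51 = $8.22

$8.22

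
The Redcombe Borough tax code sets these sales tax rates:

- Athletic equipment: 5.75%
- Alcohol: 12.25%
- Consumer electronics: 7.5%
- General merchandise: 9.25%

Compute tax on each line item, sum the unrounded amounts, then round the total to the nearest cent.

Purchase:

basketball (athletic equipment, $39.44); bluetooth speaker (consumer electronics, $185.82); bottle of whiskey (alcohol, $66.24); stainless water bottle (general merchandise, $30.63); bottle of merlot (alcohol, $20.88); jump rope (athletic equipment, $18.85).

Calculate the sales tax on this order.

Basketball $39.44: athletic equipment → 5.75% → $2.2678
Bluetooth speaker $185.82: consumer electronics → 7.5% → $13.9365
Bottle of whiskey $66.24: alcohol → 12.25% → $8.1144
Stainless water bottle $30.63: general merchandise → 9.25% → $2.833275
Bottle of merlot $20.88: alcohol → 12.25% → $2.5578
Jump rope $18.85: athletic equipment → 5.75% → $1.083875
Unrounded tax sum = $30.79365 → $30.79

$30.79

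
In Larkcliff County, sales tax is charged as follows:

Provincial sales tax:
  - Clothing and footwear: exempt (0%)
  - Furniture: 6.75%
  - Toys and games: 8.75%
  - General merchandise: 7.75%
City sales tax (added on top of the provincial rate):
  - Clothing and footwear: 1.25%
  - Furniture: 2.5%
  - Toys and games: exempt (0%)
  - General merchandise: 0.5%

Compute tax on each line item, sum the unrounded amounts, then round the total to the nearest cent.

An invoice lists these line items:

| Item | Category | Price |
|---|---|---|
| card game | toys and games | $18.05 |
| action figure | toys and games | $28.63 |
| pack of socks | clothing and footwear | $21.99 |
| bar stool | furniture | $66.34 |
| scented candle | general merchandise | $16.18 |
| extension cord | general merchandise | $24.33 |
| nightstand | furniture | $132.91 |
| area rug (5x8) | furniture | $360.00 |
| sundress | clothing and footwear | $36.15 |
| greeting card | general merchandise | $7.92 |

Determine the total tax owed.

$60.54

Card game $18.05: toys and games → 8.75% + 0% city = 8.75% → $1.579375
Action figure $28.63: toys and games → 8.75% + 0% city = 8.75% → $2.505125
Pack of socks $21.99: clothing and footwear → 0% + 1.25% city = 1.25% → $0.274875
Bar stool $66.34: furniture → 6.75% + 2.5% city = 9.25% → $6.13645
Scented candle $16.18: general merchandise → 7.75% + 0.5% city = 8.25% → $1.33485
Extension cord $24.33: general merchandise → 7.75% + 0.5% city = 8.25% → $2.007225
Nightstand $132.91: furniture → 6.75% + 2.5% city = 9.25% → $12.294175
Area rug (5x8) $360.00: furniture → 6.75% + 2.5% city = 9.25% → $33.30
Sundress $36.15: clothing and footwear → 0% + 1.25% city = 1.25% → $0.451875
Greeting card $7.92: general merchandise → 7.75% + 0.5% city = 8.25% → $0.6534
Unrounded tax sum = $60.53735 → $60.54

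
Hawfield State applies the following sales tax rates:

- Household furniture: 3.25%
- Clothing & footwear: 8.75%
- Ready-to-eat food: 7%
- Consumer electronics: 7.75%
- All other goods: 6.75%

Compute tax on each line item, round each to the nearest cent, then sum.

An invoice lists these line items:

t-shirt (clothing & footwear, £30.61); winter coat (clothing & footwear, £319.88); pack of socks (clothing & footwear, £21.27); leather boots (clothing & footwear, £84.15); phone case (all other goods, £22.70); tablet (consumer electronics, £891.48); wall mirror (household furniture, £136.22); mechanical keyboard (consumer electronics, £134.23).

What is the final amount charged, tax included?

T-shirt £30.61: clothing & footwear → 8.75% → £2.68
Winter coat £319.88: clothing & footwear → 8.75% → £27.99
Pack of socks £21.27: clothing & footwear → 8.75% → £1.86
Leather boots £84.15: clothing & footwear → 8.75% → £7.36
Phone case £22.70: all other goods → 6.75% → £1.53
Tablet £891.48: consumer electronics → 7.75% → £69.09
Wall mirror £136.22: household furniture → 3.25% → £4.43
Mechanical keyboard £134.23: consumer electronics → 7.75% → £10.40
Subtotal = £1640.54; tax = £125.34; total due = £1765.88

£1765.88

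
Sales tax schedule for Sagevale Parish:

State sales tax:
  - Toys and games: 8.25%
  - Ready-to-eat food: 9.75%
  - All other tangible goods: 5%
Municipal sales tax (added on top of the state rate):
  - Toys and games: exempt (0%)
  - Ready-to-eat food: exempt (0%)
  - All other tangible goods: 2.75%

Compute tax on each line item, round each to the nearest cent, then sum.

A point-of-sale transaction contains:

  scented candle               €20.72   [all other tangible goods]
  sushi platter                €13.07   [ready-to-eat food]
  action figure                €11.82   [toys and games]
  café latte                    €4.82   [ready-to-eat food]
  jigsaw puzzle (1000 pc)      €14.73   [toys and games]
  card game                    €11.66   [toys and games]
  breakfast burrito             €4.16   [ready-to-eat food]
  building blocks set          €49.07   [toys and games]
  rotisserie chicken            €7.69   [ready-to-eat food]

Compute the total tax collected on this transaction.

€11.72

Scented candle €20.72: all other tangible goods → 5% + 2.75% municipal = 7.75% → €1.61
Sushi platter €13.07: ready-to-eat food → 9.75% + 0% municipal = 9.75% → €1.27
Action figure €11.82: toys and games → 8.25% + 0% municipal = 8.25% → €0.98
Café latte €4.82: ready-to-eat food → 9.75% + 0% municipal = 9.75% → €0.47
Jigsaw puzzle (1000 pc) €14.73: toys and games → 8.25% + 0% municipal = 8.25% → €1.22
Card game €11.66: toys and games → 8.25% + 0% municipal = 8.25% → €0.96
Breakfast burrito €4.16: ready-to-eat food → 9.75% + 0% municipal = 9.75% → €0.41
Building blocks set €49.07: toys and games → 8.25% + 0% municipal = 8.25% → €4.05
Rotisserie chicken €7.69: ready-to-eat food → 9.75% + 0% municipal = 9.75% → €0.75
Total tax = €1.61 + €1.27 + €0.98 + €0.47 + €1.22 + €0.96 + €0.41 + €4.05 + €0.75 = €11.72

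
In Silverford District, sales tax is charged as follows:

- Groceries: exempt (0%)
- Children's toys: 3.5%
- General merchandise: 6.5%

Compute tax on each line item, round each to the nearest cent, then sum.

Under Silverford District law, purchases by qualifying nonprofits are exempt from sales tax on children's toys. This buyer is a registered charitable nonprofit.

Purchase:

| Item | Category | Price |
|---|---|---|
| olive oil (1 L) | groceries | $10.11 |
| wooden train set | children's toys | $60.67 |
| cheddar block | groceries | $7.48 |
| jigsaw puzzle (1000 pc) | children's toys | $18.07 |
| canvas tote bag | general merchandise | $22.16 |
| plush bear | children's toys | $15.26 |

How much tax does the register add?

Olive oil (1 L) $10.11: groceries → 0% → $0.00
Wooden train set $60.67: children's toys, buyer-exempt → 0% → $0.00
Cheddar block $7.48: groceries → 0% → $0.00
Jigsaw puzzle (1000 pc) $18.07: children's toys, buyer-exempt → 0% → $0.00
Canvas tote bag $22.16: general merchandise → 6.5% → $1.44
Plush bear $15.26: children's toys, buyer-exempt → 0% → $0.00
Total tax = $1.44

$1.44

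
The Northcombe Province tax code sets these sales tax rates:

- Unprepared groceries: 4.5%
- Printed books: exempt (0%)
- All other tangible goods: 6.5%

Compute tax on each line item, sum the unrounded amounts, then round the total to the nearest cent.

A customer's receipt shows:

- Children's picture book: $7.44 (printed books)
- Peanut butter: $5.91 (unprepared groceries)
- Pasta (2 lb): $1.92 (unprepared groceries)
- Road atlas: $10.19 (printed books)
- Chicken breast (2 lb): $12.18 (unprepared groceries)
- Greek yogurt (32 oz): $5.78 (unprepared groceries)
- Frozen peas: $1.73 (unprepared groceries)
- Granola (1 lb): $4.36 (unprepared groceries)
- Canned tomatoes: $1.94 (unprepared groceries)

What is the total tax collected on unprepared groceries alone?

Peanut butter $5.91: unprepared groceries → 4.5% → $0.26595
Pasta (2 lb) $1.92: unprepared groceries → 4.5% → $0.0864
Chicken breast (2 lb) $12.18: unprepared groceries → 4.5% → $0.5481
Greek yogurt (32 oz) $5.78: unprepared groceries → 4.5% → $0.2601
Frozen peas $1.73: unprepared groceries → 4.5% → $0.07785
Granola (1 lb) $4.36: unprepared groceries → 4.5% → $0.1962
Canned tomatoes $1.94: unprepared groceries → 4.5% → $0.0873
Tax on unprepared groceries: unrounded sum = $1.5219 → $1.52

$1.52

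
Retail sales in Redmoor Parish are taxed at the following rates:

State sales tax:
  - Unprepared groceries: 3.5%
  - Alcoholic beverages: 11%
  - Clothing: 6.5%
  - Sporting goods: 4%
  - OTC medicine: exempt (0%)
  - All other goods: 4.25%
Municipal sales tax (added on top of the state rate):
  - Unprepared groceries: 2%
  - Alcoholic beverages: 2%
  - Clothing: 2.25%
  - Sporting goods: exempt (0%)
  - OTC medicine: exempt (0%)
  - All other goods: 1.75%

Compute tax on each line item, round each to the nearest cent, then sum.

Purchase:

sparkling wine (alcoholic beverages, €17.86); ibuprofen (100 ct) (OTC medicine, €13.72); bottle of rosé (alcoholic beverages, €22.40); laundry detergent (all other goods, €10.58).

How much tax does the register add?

Sparkling wine €17.86: alcoholic beverages → 11% + 2% municipal = 13% → €2.32
Ibuprofen (100 ct) €13.72: OTC medicine → 0% + 0% municipal = 0% → €0.00
Bottle of rosé €22.40: alcoholic beverages → 11% + 2% municipal = 13% → €2.91
Laundry detergent €10.58: all other goods → 4.25% + 1.75% municipal = 6% → €0.63
Total tax = €2.32 + €2.91 + €0.63 = €5.86

€5.86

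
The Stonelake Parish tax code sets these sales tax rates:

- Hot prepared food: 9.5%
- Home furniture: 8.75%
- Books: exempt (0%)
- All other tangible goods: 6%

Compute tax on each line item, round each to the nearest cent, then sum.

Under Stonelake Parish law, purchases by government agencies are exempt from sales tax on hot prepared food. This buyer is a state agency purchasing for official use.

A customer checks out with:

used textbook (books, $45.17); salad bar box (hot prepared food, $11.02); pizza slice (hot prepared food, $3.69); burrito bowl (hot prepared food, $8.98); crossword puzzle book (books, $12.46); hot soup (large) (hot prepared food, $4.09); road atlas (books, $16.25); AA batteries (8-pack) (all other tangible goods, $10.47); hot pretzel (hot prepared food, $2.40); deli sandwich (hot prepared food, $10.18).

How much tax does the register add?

$0.63

Used textbook $45.17: books → 0% → $0.00
Salad bar box $11.02: hot prepared food, buyer-exempt → 0% → $0.00
Pizza slice $3.69: hot prepared food, buyer-exempt → 0% → $0.00
Burrito bowl $8.98: hot prepared food, buyer-exempt → 0% → $0.00
Crossword puzzle book $12.46: books → 0% → $0.00
Hot soup (large) $4.09: hot prepared food, buyer-exempt → 0% → $0.00
Road atlas $16.25: books → 0% → $0.00
AA batteries (8-pack) $10.47: all other tangible goods → 6% → $0.63
Hot pretzel $2.40: hot prepared food, buyer-exempt → 0% → $0.00
Deli sandwich $10.18: hot prepared food, buyer-exempt → 0% → $0.00
Total tax = $0.63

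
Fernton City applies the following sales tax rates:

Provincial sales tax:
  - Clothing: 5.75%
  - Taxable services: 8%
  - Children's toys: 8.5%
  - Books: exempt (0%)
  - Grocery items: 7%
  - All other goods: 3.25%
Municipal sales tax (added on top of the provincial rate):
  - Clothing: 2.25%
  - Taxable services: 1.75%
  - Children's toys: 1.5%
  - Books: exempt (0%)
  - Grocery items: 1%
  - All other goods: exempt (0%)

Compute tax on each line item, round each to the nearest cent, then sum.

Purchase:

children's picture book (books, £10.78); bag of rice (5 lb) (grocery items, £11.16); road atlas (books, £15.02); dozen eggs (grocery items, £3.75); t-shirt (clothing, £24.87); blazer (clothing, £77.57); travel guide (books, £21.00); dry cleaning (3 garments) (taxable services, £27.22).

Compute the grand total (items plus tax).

£203.41

Children's picture book £10.78: books → 0% + 0% municipal = 0% → £0.00
Bag of rice (5 lb) £11.16: grocery items → 7% + 1% municipal = 8% → £0.89
Road atlas £15.02: books → 0% + 0% municipal = 0% → £0.00
Dozen eggs £3.75: grocery items → 7% + 1% municipal = 8% → £0.30
T-shirt £24.87: clothing → 5.75% + 2.25% municipal = 8% → £1.99
Blazer £77.57: clothing → 5.75% + 2.25% municipal = 8% → £6.21
Travel guide £21.00: books → 0% + 0% municipal = 0% → £0.00
Dry cleaning (3 garments) £27.22: taxable services → 8% + 1.75% municipal = 9.75% → £2.65
Subtotal = £191.37; tax = £12.04; total due = £203.41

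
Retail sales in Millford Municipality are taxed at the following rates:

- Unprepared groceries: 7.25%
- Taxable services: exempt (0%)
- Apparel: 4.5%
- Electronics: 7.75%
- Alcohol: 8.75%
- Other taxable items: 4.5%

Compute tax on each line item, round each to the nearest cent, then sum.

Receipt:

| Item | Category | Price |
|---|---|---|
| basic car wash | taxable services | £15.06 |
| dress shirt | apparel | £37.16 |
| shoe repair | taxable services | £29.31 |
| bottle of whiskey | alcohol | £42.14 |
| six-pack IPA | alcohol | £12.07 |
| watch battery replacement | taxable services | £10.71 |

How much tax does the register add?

Basic car wash £15.06: taxable services → 0% → £0.00
Dress shirt £37.16: apparel → 4.5% → £1.67
Shoe repair £29.31: taxable services → 0% → £0.00
Bottle of whiskey £42.14: alcohol → 8.75% → £3.69
Six-pack IPA £12.07: alcohol → 8.75% → £1.06
Watch battery replacement £10.71: taxable services → 0% → £0.00
Total tax = £1.67 + £3.69 + £1.06 = £6.42

£6.42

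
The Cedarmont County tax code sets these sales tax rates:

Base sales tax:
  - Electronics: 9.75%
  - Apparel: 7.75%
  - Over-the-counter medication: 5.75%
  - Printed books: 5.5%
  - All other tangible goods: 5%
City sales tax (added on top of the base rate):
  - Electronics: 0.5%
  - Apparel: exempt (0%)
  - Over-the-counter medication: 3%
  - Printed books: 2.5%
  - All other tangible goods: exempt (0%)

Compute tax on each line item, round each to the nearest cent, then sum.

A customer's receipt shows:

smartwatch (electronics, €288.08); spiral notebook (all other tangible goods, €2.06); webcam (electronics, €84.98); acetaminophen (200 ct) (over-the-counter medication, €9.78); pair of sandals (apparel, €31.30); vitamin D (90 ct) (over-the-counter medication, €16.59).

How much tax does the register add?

Smartwatch €288.08: electronics → 9.75% + 0.5% city = 10.25% → €29.53
Spiral notebook €2.06: all other tangible goods → 5% + 0% city = 5% → €0.10
Webcam €84.98: electronics → 9.75% + 0.5% city = 10.25% → €8.71
Acetaminophen (200 ct) €9.78: over-the-counter medication → 5.75% + 3% city = 8.75% → €0.86
Pair of sandals €31.30: apparel → 7.75% + 0% city = 7.75% → €2.43
Vitamin D (90 ct) €16.59: over-the-counter medication → 5.75% + 3% city = 8.75% → €1.45
Total tax = €29.53 + €0.10 + €8.71 + €0.86 + €2.43 + €1.45 = €43.08

€43.08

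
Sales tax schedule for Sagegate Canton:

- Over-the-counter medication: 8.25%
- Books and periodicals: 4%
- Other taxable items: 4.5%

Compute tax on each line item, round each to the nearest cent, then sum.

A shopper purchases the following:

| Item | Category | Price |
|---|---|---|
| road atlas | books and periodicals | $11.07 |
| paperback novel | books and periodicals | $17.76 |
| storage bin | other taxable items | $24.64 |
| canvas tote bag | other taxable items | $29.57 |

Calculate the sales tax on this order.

Road atlas $11.07: books and periodicals → 4% → $0.44
Paperback novel $17.76: books and periodicals → 4% → $0.71
Storage bin $24.64: other taxable items → 4.5% → $1.11
Canvas tote bag $29.57: other taxable items → 4.5% → $1.33
Total tax = $0.44 + $0.71 + $1.11 + $1.33 = $3.59

$3.59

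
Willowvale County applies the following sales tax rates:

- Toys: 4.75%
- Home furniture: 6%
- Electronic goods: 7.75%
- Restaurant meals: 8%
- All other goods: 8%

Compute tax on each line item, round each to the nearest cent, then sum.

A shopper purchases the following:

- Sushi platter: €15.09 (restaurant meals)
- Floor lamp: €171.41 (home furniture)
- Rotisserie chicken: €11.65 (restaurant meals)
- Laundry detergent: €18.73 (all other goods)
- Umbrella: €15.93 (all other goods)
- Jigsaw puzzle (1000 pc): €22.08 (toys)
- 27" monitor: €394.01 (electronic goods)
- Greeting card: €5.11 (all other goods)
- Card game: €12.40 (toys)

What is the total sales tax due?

Sushi platter €15.09: restaurant meals → 8% → €1.21
Floor lamp €171.41: home furniture → 6% → €10.28
Rotisserie chicken €11.65: restaurant meals → 8% → €0.93
Laundry detergent €18.73: all other goods → 8% → €1.50
Umbrella €15.93: all other goods → 8% → €1.27
Jigsaw puzzle (1000 pc) €22.08: toys → 4.75% → €1.05
27" monitor €394.01: electronic goods → 7.75% → €30.54
Greeting card €5.11: all other goods → 8% → €0.41
Card game €12.40: toys → 4.75% → €0.59
Total tax = €1.21 + €10.28 + €0.93 + €1.50 + €1.27 + €1.05 + €30.54 + €0.41 + €0.59 = €47.78

€47.78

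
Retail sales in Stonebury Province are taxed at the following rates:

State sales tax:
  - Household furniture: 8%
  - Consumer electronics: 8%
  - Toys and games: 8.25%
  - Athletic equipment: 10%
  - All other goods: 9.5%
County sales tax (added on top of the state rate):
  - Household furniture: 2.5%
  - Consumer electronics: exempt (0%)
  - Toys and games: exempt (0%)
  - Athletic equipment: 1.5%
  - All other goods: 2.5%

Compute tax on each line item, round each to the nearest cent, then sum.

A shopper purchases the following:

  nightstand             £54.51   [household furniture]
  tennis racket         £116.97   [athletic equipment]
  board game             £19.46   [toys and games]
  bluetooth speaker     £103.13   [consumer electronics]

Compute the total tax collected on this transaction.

£29.03

Nightstand £54.51: household furniture → 8% + 2.5% county = 10.5% → £5.72
Tennis racket £116.97: athletic equipment → 10% + 1.5% county = 11.5% → £13.45
Board game £19.46: toys and games → 8.25% + 0% county = 8.25% → £1.61
Bluetooth speaker £103.13: consumer electronics → 8% + 0% county = 8% → £8.25
Total tax = £5.72 + £13.45 + £1.61 + £8.25 = £29.03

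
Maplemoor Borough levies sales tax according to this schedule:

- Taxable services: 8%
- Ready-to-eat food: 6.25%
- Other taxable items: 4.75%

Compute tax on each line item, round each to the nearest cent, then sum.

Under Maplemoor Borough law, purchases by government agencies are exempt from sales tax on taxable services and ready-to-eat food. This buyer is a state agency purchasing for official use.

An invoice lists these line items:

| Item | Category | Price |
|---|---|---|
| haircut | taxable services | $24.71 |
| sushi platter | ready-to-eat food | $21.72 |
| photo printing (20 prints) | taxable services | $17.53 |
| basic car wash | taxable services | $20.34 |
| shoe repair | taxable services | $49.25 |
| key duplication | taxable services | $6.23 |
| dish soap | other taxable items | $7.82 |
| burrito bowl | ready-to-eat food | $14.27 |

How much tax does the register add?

$0.37

Haircut $24.71: taxable services, buyer-exempt → 0% → $0.00
Sushi platter $21.72: ready-to-eat food, buyer-exempt → 0% → $0.00
Photo printing (20 prints) $17.53: taxable services, buyer-exempt → 0% → $0.00
Basic car wash $20.34: taxable services, buyer-exempt → 0% → $0.00
Shoe repair $49.25: taxable services, buyer-exempt → 0% → $0.00
Key duplication $6.23: taxable services, buyer-exempt → 0% → $0.00
Dish soap $7.82: other taxable items → 4.75% → $0.37
Burrito bowl $14.27: ready-to-eat food, buyer-exempt → 0% → $0.00
Total tax = $0.37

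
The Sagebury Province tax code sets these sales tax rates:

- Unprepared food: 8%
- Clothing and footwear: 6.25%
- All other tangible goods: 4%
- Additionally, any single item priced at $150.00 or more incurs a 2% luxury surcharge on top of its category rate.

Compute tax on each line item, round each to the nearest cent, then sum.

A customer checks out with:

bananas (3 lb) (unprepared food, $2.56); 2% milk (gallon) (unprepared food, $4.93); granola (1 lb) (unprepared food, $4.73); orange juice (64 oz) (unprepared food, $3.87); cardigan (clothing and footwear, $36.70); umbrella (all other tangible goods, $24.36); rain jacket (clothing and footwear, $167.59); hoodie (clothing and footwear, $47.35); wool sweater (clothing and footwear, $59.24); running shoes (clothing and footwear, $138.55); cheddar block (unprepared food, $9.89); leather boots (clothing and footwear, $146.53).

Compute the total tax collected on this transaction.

$43.64

Bananas (3 lb) $2.56: unprepared food → 8% → $0.20
2% milk (gallon) $4.93: unprepared food → 8% → $0.39
Granola (1 lb) $4.73: unprepared food → 8% → $0.38
Orange juice (64 oz) $3.87: unprepared food → 8% → $0.31
Cardigan $36.70: clothing and footwear → 6.25% → $2.29
Umbrella $24.36: all other tangible goods → 4% → $0.97
Rain jacket $167.59: clothing and footwear → 6.25% + 2% surcharge = 8.25% → $13.83
Hoodie $47.35: clothing and footwear → 6.25% → $2.96
Wool sweater $59.24: clothing and footwear → 6.25% → $3.70
Running shoes $138.55: clothing and footwear → 6.25% → $8.66
Cheddar block $9.89: unprepared food → 8% → $0.79
Leather boots $146.53: clothing and footwear → 6.25% → $9.16
Total tax = $0.20 + $0.39 + $0.38 + $0.31 + $2.29 + $0.97 + $13.83 + $2.96 + $3.70 + $8.66 + $0.79 + $9.16 = $43.64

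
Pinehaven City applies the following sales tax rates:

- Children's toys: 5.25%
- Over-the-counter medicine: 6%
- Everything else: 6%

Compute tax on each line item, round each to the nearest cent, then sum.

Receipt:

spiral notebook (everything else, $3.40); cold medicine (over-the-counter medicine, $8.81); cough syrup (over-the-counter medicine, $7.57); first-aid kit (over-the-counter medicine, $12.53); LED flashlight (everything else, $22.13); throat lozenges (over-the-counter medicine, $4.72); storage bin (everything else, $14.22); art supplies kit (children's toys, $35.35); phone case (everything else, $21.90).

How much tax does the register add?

$7.56

Spiral notebook $3.40: everything else → 6% → $0.20
Cold medicine $8.81: over-the-counter medicine → 6% → $0.53
Cough syrup $7.57: over-the-counter medicine → 6% → $0.45
First-aid kit $12.53: over-the-counter medicine → 6% → $0.75
LED flashlight $22.13: everything else → 6% → $1.33
Throat lozenges $4.72: over-the-counter medicine → 6% → $0.28
Storage bin $14.22: everything else → 6% → $0.85
Art supplies kit $35.35: children's toys → 5.25% → $1.86
Phone case $21.90: everything else → 6% → $1.31
Total tax = $0.20 + $0.53 + $0.45 + $0.75 + $1.33 + $0.28 + $0.85 + $1.86 + $1.31 = $7.56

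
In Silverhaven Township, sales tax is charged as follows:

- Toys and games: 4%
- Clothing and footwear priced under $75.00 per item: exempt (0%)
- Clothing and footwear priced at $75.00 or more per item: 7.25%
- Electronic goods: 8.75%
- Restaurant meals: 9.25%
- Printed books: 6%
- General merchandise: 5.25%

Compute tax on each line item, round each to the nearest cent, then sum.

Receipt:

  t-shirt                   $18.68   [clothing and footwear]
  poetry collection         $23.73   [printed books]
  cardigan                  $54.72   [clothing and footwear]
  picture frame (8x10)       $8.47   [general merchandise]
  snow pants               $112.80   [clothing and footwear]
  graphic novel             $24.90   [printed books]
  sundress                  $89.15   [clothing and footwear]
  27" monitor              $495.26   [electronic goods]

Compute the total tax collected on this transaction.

$61.33

T-shirt $18.68: clothing and footwear, under $75.00 → 0% → $0.00
Poetry collection $23.73: printed books → 6% → $1.42
Cardigan $54.72: clothing and footwear, under $75.00 → 0% → $0.00
Picture frame (8x10) $8.47: general merchandise → 5.25% → $0.44
Snow pants $112.80: clothing and footwear, $75.00 or more → 7.25% → $8.18
Graphic novel $24.90: printed books → 6% → $1.49
Sundress $89.15: clothing and footwear, $75.00 or more → 7.25% → $6.46
27" monitor $495.26: electronic goods → 8.75% → $43.34
Total tax = $1.42 + $0.44 + $8.18 + $1.49 + $6.46 + $43.34 = $61.33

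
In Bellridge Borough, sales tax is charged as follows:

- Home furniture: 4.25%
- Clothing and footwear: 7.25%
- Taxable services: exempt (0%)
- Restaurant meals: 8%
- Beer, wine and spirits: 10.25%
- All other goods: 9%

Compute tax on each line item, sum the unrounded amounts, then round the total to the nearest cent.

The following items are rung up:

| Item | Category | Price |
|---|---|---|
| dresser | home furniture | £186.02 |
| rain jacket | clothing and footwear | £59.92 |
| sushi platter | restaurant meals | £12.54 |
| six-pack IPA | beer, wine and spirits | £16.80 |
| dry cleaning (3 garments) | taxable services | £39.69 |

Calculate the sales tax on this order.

Dresser £186.02: home furniture → 4.25% → £7.90585
Rain jacket £59.92: clothing and footwear → 7.25% → £4.3442
Sushi platter £12.54: restaurant meals → 8% → £1.0032
Six-pack IPA £16.80: beer, wine and spirits → 10.25% → £1.722
Dry cleaning (3 garments) £39.69: taxable services → 0% → £0.00
Unrounded tax sum = £14.97525 → £14.98

£14.98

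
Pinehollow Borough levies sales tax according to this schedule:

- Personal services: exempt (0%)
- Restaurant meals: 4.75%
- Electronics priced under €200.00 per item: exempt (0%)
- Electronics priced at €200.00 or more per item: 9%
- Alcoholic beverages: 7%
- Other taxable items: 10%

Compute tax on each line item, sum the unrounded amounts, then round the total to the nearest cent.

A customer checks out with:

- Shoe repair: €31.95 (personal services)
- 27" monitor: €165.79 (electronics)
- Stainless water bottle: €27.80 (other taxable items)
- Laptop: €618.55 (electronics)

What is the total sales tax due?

Shoe repair €31.95: personal services → 0% → €0.00
27" monitor €165.79: electronics, under €200.00 → 0% → €0.00
Stainless water bottle €27.80: other taxable items → 10% → €2.78
Laptop €618.55: electronics, €200.00 or more → 9% → €55.6695
Unrounded tax sum = €58.4495 → €58.45

€58.45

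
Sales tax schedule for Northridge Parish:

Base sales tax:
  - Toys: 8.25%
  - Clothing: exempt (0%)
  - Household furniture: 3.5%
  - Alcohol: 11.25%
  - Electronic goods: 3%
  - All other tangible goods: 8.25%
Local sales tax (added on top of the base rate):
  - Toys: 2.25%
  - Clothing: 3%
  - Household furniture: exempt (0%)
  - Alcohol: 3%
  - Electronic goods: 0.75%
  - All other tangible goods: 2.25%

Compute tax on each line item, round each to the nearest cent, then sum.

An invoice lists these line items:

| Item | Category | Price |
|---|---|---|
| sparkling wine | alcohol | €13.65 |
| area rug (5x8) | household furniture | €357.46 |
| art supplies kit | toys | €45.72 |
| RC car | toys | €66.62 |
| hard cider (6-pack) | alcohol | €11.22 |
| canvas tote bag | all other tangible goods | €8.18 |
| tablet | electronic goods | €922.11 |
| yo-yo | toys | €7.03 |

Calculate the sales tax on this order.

Sparkling wine €13.65: alcohol → 11.25% + 3% local = 14.25% → €1.95
Area rug (5x8) €357.46: household furniture → 3.5% + 0% local = 3.5% → €12.51
Art supplies kit €45.72: toys → 8.25% + 2.25% local = 10.5% → €4.80
RC car €66.62: toys → 8.25% + 2.25% local = 10.5% → €7.00
Hard cider (6-pack) €11.22: alcohol → 11.25% + 3% local = 14.25% → €1.60
Canvas tote bag €8.18: all other tangible goods → 8.25% + 2.25% local = 10.5% → €0.86
Tablet €922.11: electronic goods → 3% + 0.75% local = 3.75% → €34.58
Yo-yo €7.03: toys → 8.25% + 2.25% local = 10.5% → €0.74
Total tax = €1.95 + €12.51 + €4.80 + €7.00 + €1.60 + €0.86 + €34.58 + €0.74 = €64.04

€64.04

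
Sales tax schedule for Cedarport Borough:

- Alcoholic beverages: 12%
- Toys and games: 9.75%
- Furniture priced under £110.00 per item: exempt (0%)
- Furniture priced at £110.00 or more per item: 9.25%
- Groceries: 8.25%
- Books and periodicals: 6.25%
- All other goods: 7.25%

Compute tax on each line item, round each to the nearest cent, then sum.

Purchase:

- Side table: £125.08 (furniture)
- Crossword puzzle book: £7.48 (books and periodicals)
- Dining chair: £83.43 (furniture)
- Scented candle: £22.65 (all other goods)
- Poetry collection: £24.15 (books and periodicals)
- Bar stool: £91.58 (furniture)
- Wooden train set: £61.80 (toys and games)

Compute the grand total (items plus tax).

Side table £125.08: furniture, £110.00 or more → 9.25% → £11.57
Crossword puzzle book £7.48: books and periodicals → 6.25% → £0.47
Dining chair £83.43: furniture, under £110.00 → 0% → £0.00
Scented candle £22.65: all other goods → 7.25% → £1.64
Poetry collection £24.15: books and periodicals → 6.25% → £1.51
Bar stool £91.58: furniture, under £110.00 → 0% → £0.00
Wooden train set £61.80: toys and games → 9.75% → £6.03
Subtotal = £416.17; tax = £21.22; total due = £437.39

£437.39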